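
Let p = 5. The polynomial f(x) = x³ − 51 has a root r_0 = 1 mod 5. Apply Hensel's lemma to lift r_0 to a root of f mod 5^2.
r_1 = 1 (mod 25)

Hensel: r_{i+1} = r_i − f(r_i)/f′(r_i) mod 5^{i+2}, where f′(x) = 3x². Iterate:
  r_0 = 1 (mod 5)
  r_1 = 1 (mod 25)
Final: r = 1 with f(r) ≡ 0 mod 5^2.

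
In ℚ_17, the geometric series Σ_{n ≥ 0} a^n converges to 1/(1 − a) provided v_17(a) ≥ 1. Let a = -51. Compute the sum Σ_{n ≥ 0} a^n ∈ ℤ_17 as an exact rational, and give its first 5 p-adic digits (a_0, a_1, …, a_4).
Σ a^n = 1/(1 − a) = 1/52;  first 5 digits = (1, 14, 8, 7, 11)

v_17(a) = 1 ≥ 1, so the series converges in ℤ_17 to 1/(1 − a) = 1/(1 − (-51)) = 1/52. Expand this rational in ℤ_17: compute digits iteratively via d_i = x_i mod 17, x_{i+1} = (x_i − d_i)/17. The first 5 digits are (1, 14, 8, 7, 11).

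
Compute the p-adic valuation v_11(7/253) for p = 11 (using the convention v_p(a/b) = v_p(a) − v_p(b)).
v_11(7/253) = -1

Factor powers of 11 from the numerator and denominator of the reduced fraction: 7 = 11^0 · 7 and 253 = 11^1 · 23. Apply v_p(a/b) = v_p(a) − v_p(b): v_11(7/253) = 0 − 1 = -1.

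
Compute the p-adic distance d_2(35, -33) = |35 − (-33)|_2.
d_2(35, -33) = 1/4

Step 1 — x − y = 35 − (-33) = 68. Step 2 — v_2(68) = 2 (factor: 68 = (2^2 · 17); the sign does not affect v_p). Step 3 — |x − y|_2 = 2^{-2} = 1/4.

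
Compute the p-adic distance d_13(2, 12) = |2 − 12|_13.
d_13(2, 12) = 1

Step 1 — x − y = 2 − 12 = -10. Step 2 — v_13(-10) = 0 (factor: -10 = −(13^0 · 10); the sign does not affect v_p). Step 3 — |x − y|_13 = 13^{0} = 1.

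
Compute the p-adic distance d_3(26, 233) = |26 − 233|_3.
d_3(26, 233) = 1/9

Step 1 — x − y = 26 − 233 = -207. Step 2 — v_3(-207) = 2 (factor: -207 = −(3^2 · 23); the sign does not affect v_p). Step 3 — |x − y|_3 = 3^{-2} = 1/9.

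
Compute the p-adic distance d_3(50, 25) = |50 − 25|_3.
d_3(50, 25) = 1

Step 1 — x − y = 50 − 25 = 25. Step 2 — v_3(25) = 0 (factor: 25 = (3^0 · 25); the sign does not affect v_p). Step 3 — |x − y|_3 = 3^{0} = 1.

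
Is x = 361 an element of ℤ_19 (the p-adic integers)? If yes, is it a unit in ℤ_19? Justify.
x ∈ ℤ_19 but not a unit; v_19(x) = 2 > 0

ℤ_19 = {x ∈ ℚ_19 : v_19(x) ≥ 0} and ℤ_19^× = {x ∈ ℤ_19 : v_19(x) = 0}. Here v_19(361) = v_19(num) − v_19(den) = 2; compare against these criteria.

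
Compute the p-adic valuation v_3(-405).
v_3(-405) = 4

v_3(n) is the largest exponent k such that 3^k divides n. Factor out: -405 = -3^4 · 5. (Sign doesn't affect v_p.) So v_3(-405) = 4.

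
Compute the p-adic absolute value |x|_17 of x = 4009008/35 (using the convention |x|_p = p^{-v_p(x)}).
|4009008/35|_17 = 1/83521

Step 1 — compute v_17(x) by factoring powers of 17 out of the numerator and denominator: v_17(4009008/35) = 4. Step 2 — apply |x|_p = p^{-v_p(x)} = 17^{-4} = 1/83521.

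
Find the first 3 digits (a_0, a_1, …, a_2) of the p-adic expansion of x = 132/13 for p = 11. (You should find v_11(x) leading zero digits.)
(a_0, …, a_2) = (0, 6, 8)

v_11(132/13) = 1, so a_0 = ... = a_0 = 0. Factor out: x = 11^1 · u with u = 12/13 a unit in ℤ_11. Expand u iteratively via a_{v+i} = u_i mod 11, u_{i+1} = (u_i − a_{v+i})/11:
  u_0 = 12/13;  a_1 = 6;  u_1 = (u_0 − 6)/11 = -6/13
  u_1 = -6/13;  a_2 = 8;  u_2 = (u_1 − 8)/11 = -10/13
Digits: (0, 6, 8).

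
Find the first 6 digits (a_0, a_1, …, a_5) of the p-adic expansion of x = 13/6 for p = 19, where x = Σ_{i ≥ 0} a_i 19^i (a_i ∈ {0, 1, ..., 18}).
(a_0, …, a_5) = (18, 15, 15, 15, 15, 15)

v_19(13/6) = 0 (numerator and denominator both coprime to 19), so x ∈ ℤ_19^×. Compute digits iteratively via a_i = x_i mod 19, x_{i+1} = (x_i − a_i)/19, with x_0 = x:
  x_0 = 13/6;  a_0 = 18;  x_1 = (x_0 − 18)/19 = -5/6
  x_1 = -5/6;  a_1 = 15;  x_2 = (x_1 − 15)/19 = -5/6
  x_2 = -5/6;  a_2 = 15;  x_3 = (x_2 − 15)/19 = -5/6
  x_3 = -5/6;  a_3 = 15;  x_4 = (x_3 − 15)/19 = -5/6
  x_4 = -5/6;  a_4 = 15;  x_5 = (x_4 − 15)/19 = -5/6
  x_5 = -5/6;  a_5 = 15;  x_6 = (x_5 − 15)/19 = -5/6
Digits: (18, 15, 15, 15, 15, 15).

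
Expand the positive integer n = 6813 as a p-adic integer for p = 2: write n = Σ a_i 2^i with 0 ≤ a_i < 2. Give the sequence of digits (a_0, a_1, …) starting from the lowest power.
(a_0, a_1, …) = (1, 0, 1, 1, 1, 0, 0, 1, 0, 1, 0, 1, 1)

Repeated division by 2 gives the digits low-to-high: 6813 = 1 + 1·2^2 + 1·2^3 + 1·2^4 + 1·2^7 + 1·2^9 + 1·2^11 + 1·2^12. Digit sequence: (1, 0, 1, 1, 1, 0, 0, 1, 0, 1, 0, 1, 1).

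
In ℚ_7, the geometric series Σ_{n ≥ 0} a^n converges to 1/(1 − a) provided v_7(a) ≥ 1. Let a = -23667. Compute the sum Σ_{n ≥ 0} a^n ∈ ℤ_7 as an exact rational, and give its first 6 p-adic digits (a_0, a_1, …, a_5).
Σ a^n = 1/(1 − a) = 1/23668;  first 6 digits = (1, 0, 0, 1, 4, 5)

v_7(a) = 3 ≥ 1, so the series converges in ℤ_7 to 1/(1 − a) = 1/(1 − (-23667)) = 1/23668. Expand this rational in ℤ_7: compute digits iteratively via d_i = x_i mod 7, x_{i+1} = (x_i − d_i)/7. The first 6 digits are (1, 0, 0, 1, 4, 5).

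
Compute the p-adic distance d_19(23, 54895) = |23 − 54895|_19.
d_19(23, 54895) = 1/6859

Step 1 — x − y = 23 − 54895 = -54872. Step 2 — v_19(-54872) = 3 (factor: -54872 = −(19^3 · 8); the sign does not affect v_p). Step 3 — |x − y|_19 = 19^{-3} = 1/6859.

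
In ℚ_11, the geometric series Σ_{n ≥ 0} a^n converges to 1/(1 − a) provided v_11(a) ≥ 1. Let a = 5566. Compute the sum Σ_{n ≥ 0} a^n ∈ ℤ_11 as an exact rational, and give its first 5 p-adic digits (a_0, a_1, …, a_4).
Σ a^n = 1/(1 − a) = -1/5565;  first 5 digits = (1, 0, 2, 4, 4)

v_11(a) = 2 ≥ 1, so the series converges in ℤ_11 to 1/(1 − a) = 1/(1 − 5566) = -1/5565. Expand this rational in ℤ_11: compute digits iteratively via d_i = x_i mod 11, x_{i+1} = (x_i − d_i)/11. The first 5 digits are (1, 0, 2, 4, 4).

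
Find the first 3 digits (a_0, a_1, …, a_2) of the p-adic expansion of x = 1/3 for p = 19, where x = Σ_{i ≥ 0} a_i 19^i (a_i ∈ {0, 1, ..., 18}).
(a_0, …, a_2) = (13, 12, 12)

v_19(1/3) = 0 (numerator and denominator both coprime to 19), so x ∈ ℤ_19^×. Compute digits iteratively via a_i = x_i mod 19, x_{i+1} = (x_i − a_i)/19, with x_0 = x:
  x_0 = 1/3;  a_0 = 13;  x_1 = (x_0 − 13)/19 = -2/3
  x_1 = -2/3;  a_1 = 12;  x_2 = (x_1 − 12)/19 = -2/3
  x_2 = -2/3;  a_2 = 12;  x_3 = (x_2 − 12)/19 = -2/3
Digits: (13, 12, 12).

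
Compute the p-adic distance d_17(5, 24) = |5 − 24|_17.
d_17(5, 24) = 1

Step 1 — x − y = 5 − 24 = -19. Step 2 — v_17(-19) = 0 (factor: -19 = −(17^0 · 19); the sign does not affect v_p). Step 3 — |x − y|_17 = 17^{0} = 1.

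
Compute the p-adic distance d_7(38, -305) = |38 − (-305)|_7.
d_7(38, -305) = 1/343

Step 1 — x − y = 38 − (-305) = 343. Step 2 — v_7(343) = 3 (factor: 343 = (7^3 · 1); the sign does not affect v_p). Step 3 — |x − y|_7 = 7^{-3} = 1/343.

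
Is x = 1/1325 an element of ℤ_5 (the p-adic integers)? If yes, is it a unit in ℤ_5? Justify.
x ∉ ℤ_5 (v_5(x) = -2 < 0)

ℤ_5 = {x ∈ ℚ_5 : v_5(x) ≥ 0} and ℤ_5^× = {x ∈ ℤ_5 : v_5(x) = 0}. Here v_5(1/1325) = v_5(num) − v_5(den) = -2; compare against these criteria.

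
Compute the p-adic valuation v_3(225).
v_3(225) = 2

v_3(n) is the largest exponent k such that 3^k divides n. Factor out: 225 = 3^2 · 25. (Sign doesn't affect v_p.) So v_3(225) = 2.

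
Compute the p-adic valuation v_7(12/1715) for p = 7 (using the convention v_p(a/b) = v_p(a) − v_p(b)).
v_7(12/1715) = -3

Factor powers of 7 from the numerator and denominator of the reduced fraction: 12 = 7^0 · 12 and 1715 = 7^3 · 5. Apply v_p(a/b) = v_p(a) − v_p(b): v_7(12/1715) = 0 − 3 = -3.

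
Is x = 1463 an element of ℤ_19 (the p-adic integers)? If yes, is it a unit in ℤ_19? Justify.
x ∈ ℤ_19 but not a unit; v_19(x) = 1 > 0

ℤ_19 = {x ∈ ℚ_19 : v_19(x) ≥ 0} and ℤ_19^× = {x ∈ ℤ_19 : v_19(x) = 0}. Here v_19(1463) = v_19(num) − v_19(den) = 1; compare against these criteria.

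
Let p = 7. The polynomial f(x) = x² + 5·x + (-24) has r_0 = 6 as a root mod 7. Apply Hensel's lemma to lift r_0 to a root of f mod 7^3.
r_2 = 335 (mod 343)

Hensel: r_{i+1} = r_i − f(r_i)·(f′(r_i))^{-1} mod 7^{i+2}, f′(x) = 2x + 5. Iterate:
  r_0 = 6 (mod 7)
  r_1 = 41 (mod 49)
  r_2 = 335 (mod 343)
Final: r = 335 satisfies f(r) ≡ 0 mod 7^3.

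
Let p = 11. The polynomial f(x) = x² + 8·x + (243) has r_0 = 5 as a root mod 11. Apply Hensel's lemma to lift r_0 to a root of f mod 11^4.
r_3 = 1655 (mod 14641)

Hensel: r_{i+1} = r_i − f(r_i)·(f′(r_i))^{-1} mod 11^{i+2}, f′(x) = 2x + 8. Iterate:
  r_0 = 5 (mod 11)
  r_1 = 82 (mod 121)
  r_2 = 324 (mod 1331)
  r_3 = 1655 (mod 14641)
Final: r = 1655 satisfies f(r) ≡ 0 mod 11^4.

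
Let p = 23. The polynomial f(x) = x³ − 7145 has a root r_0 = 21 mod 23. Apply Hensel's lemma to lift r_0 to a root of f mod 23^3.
r_2 = 7956 (mod 12167)

Hensel: r_{i+1} = r_i − f(r_i)/f′(r_i) mod 23^{i+2}, where f′(x) = 3x². Iterate:
  r_0 = 21 (mod 23)
  r_1 = 21 (mod 529)
  r_2 = 7956 (mod 12167)
Final: r = 7956 with f(r) ≡ 0 mod 23^3.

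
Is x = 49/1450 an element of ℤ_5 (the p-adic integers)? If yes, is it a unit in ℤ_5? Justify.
x ∉ ℤ_5 (v_5(x) = -2 < 0)

ℤ_5 = {x ∈ ℚ_5 : v_5(x) ≥ 0} and ℤ_5^× = {x ∈ ℤ_5 : v_5(x) = 0}. Here v_5(49/1450) = v_5(num) − v_5(den) = -2; compare against these criteria.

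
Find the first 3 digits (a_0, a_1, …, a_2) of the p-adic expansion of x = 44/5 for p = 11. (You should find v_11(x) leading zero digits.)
(a_0, …, a_2) = (0, 3, 2)

v_11(44/5) = 1, so a_0 = ... = a_0 = 0. Factor out: x = 11^1 · u with u = 4/5 a unit in ℤ_11. Expand u iteratively via a_{v+i} = u_i mod 11, u_{i+1} = (u_i − a_{v+i})/11:
  u_0 = 4/5;  a_1 = 3;  u_1 = (u_0 − 3)/11 = -1/5
  u_1 = -1/5;  a_2 = 2;  u_2 = (u_1 − 2)/11 = -1/5
Digits: (0, 3, 2).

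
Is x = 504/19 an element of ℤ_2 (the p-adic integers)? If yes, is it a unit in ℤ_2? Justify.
x ∈ ℤ_2 but not a unit; v_2(x) = 3 > 0

ℤ_2 = {x ∈ ℚ_2 : v_2(x) ≥ 0} and ℤ_2^× = {x ∈ ℤ_2 : v_2(x) = 0}. Here v_2(504/19) = v_2(num) − v_2(den) = 3; compare against these criteria.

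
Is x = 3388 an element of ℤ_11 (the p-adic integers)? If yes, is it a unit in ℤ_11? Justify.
x ∈ ℤ_11 but not a unit; v_11(x) = 2 > 0

ℤ_11 = {x ∈ ℚ_11 : v_11(x) ≥ 0} and ℤ_11^× = {x ∈ ℤ_11 : v_11(x) = 0}. Here v_11(3388) = v_11(num) − v_11(den) = 2; compare against these criteria.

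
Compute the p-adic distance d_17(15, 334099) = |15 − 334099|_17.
d_17(15, 334099) = 1/83521

Step 1 — x − y = 15 − 334099 = -334084. Step 2 — v_17(-334084) = 4 (factor: -334084 = −(17^4 · 4); the sign does not affect v_p). Step 3 — |x − y|_17 = 17^{-4} = 1/83521.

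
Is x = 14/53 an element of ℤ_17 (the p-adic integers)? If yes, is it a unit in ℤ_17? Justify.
x ∈ ℤ_17^× (unit); v_17(x) = 0

ℤ_17 = {x ∈ ℚ_17 : v_17(x) ≥ 0} and ℤ_17^× = {x ∈ ℤ_17 : v_17(x) = 0}. Here v_17(14/53) = v_17(num) − v_17(den) = 0; compare against these criteria.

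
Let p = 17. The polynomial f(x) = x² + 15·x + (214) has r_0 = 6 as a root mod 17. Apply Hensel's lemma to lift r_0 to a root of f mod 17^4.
r_3 = 81470 (mod 83521)

Hensel: r_{i+1} = r_i − f(r_i)·(f′(r_i))^{-1} mod 17^{i+2}, f′(x) = 2x + 15. Iterate:
  r_0 = 6 (mod 17)
  r_1 = 261 (mod 289)
  r_2 = 2862 (mod 4913)
  r_3 = 81470 (mod 83521)
Final: r = 81470 satisfies f(r) ≡ 0 mod 17^4.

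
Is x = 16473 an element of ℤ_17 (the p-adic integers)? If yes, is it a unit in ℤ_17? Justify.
x ∈ ℤ_17 but not a unit; v_17(x) = 2 > 0

ℤ_17 = {x ∈ ℚ_17 : v_17(x) ≥ 0} and ℤ_17^× = {x ∈ ℤ_17 : v_17(x) = 0}. Here v_17(16473) = v_17(num) − v_17(den) = 2; compare against these criteria.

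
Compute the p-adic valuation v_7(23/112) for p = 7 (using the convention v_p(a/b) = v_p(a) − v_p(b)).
v_7(23/112) = -1

Factor powers of 7 from the numerator and denominator of the reduced fraction: 23 = 7^0 · 23 and 112 = 7^1 · 16. Apply v_p(a/b) = v_p(a) − v_p(b): v_7(23/112) = 0 − 1 = -1.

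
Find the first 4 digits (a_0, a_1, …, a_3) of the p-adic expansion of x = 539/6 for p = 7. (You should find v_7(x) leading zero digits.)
(a_0, …, a_3) = (0, 0, 3, 1)

v_7(539/6) = 2, so a_0 = ... = a_1 = 0. Factor out: x = 7^2 · u with u = 11/6 a unit in ℤ_7. Expand u iteratively via a_{v+i} = u_i mod 7, u_{i+1} = (u_i − a_{v+i})/7:
  u_0 = 11/6;  a_2 = 3;  u_1 = (u_0 − 3)/7 = -1/6
  u_1 = -1/6;  a_3 = 1;  u_2 = (u_1 − 1)/7 = -1/6
Digits: (0, 0, 3, 1).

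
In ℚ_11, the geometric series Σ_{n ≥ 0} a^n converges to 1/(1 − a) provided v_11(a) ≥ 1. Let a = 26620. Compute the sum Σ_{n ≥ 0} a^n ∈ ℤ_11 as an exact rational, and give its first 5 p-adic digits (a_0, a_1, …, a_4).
Σ a^n = 1/(1 − a) = -1/26619;  first 5 digits = (1, 0, 0, 9, 1)

v_11(a) = 3 ≥ 1, so the series converges in ℤ_11 to 1/(1 − a) = 1/(1 − 26620) = -1/26619. Expand this rational in ℤ_11: compute digits iteratively via d_i = x_i mod 11, x_{i+1} = (x_i − d_i)/11. The first 5 digits are (1, 0, 0, 9, 1).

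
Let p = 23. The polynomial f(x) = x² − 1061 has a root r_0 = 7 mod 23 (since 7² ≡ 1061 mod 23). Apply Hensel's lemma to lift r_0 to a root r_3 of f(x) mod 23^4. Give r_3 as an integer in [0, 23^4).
r_3 = 36278 (mod 279841)

Hensel's recurrence: r_{i+1} = r_i − f(r_i)·(f′(r_i))^{-1} mod 23^{i+2}, with f′(x) = 2x. Iterate:
  r_0 = 7 (mod 23)
  r_1 = 306 (mod 529)
  r_2 = 11944 (mod 12167)
  r_3 = 36278 (mod 279841)
Final: r_3 = 36278, and one checks f(r_3) ≡ 0 mod 23^4.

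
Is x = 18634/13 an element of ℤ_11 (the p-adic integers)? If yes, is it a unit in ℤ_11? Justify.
x ∈ ℤ_11 but not a unit; v_11(x) = 3 > 0

ℤ_11 = {x ∈ ℚ_11 : v_11(x) ≥ 0} and ℤ_11^× = {x ∈ ℤ_11 : v_11(x) = 0}. Here v_11(18634/13) = v_11(num) − v_11(den) = 3; compare against these criteria.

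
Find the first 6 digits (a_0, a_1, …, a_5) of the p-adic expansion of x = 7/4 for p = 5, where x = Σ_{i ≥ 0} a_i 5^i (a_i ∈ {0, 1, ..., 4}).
(a_0, …, a_5) = (3, 1, 1, 1, 1, 1)

v_5(7/4) = 0 (numerator and denominator both coprime to 5), so x ∈ ℤ_5^×. Compute digits iteratively via a_i = x_i mod 5, x_{i+1} = (x_i − a_i)/5, with x_0 = x:
  x_0 = 7/4;  a_0 = 3;  x_1 = (x_0 − 3)/5 = -1/4
  x_1 = -1/4;  a_1 = 1;  x_2 = (x_1 − 1)/5 = -1/4
  x_2 = -1/4;  a_2 = 1;  x_3 = (x_2 − 1)/5 = -1/4
  x_3 = -1/4;  a_3 = 1;  x_4 = (x_3 − 1)/5 = -1/4
  x_4 = -1/4;  a_4 = 1;  x_5 = (x_4 − 1)/5 = -1/4
  x_5 = -1/4;  a_5 = 1;  x_6 = (x_5 − 1)/5 = -1/4
Digits: (3, 1, 1, 1, 1, 1).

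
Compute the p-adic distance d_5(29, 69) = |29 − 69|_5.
d_5(29, 69) = 1/5

Step 1 — x − y = 29 − 69 = -40. Step 2 — v_5(-40) = 1 (factor: -40 = −(5^1 · 8); the sign does not affect v_p). Step 3 — |x − y|_5 = 5^{-1} = 1/5.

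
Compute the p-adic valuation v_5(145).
v_5(145) = 1

v_5(n) is the largest exponent k such that 5^k divides n. Factor out: 145 = 5^1 · 29. (Sign doesn't affect v_p.) So v_5(145) = 1.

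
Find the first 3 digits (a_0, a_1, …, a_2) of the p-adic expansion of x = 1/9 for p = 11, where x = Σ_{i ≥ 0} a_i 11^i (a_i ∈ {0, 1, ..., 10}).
(a_0, …, a_2) = (5, 2, 1)

v_11(1/9) = 0 (numerator and denominator both coprime to 11), so x ∈ ℤ_11^×. Compute digits iteratively via a_i = x_i mod 11, x_{i+1} = (x_i − a_i)/11, with x_0 = x:
  x_0 = 1/9;  a_0 = 5;  x_1 = (x_0 − 5)/11 = -4/9
  x_1 = -4/9;  a_1 = 2;  x_2 = (x_1 − 2)/11 = -2/9
  x_2 = -2/9;  a_2 = 1;  x_3 = (x_2 − 1)/11 = -1/9
Digits: (5, 2, 1).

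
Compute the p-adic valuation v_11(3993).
v_11(3993) = 3

v_11(n) is the largest exponent k such that 11^k divides n. Factor out: 3993 = 11^3 · 3. (Sign doesn't affect v_p.) So v_11(3993) = 3.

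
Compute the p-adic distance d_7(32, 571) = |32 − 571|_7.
d_7(32, 571) = 1/49

Step 1 — x − y = 32 − 571 = -539. Step 2 — v_7(-539) = 2 (factor: -539 = −(7^2 · 11); the sign does not affect v_p). Step 3 — |x − y|_7 = 7^{-2} = 1/49.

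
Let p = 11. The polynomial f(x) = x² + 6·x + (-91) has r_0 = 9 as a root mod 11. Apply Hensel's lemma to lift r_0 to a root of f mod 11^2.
r_1 = 108 (mod 121)

Hensel: r_{i+1} = r_i − f(r_i)·(f′(r_i))^{-1} mod 11^{i+2}, f′(x) = 2x + 6. Iterate:
  r_0 = 9 (mod 11)
  r_1 = 108 (mod 121)
Final: r = 108 satisfies f(r) ≡ 0 mod 11^2.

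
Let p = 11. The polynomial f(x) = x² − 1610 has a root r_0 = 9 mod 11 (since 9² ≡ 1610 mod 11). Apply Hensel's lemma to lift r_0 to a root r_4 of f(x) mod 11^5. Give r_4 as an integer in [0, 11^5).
r_4 = 113518 (mod 161051)

Hensel's recurrence: r_{i+1} = r_i − f(r_i)·(f′(r_i))^{-1} mod 11^{i+2}, with f′(x) = 2x. Iterate:
  r_0 = 9 (mod 11)
  r_1 = 20 (mod 121)
  r_2 = 383 (mod 1331)
  r_3 = 11031 (mod 14641)
  r_4 = 113518 (mod 161051)
Final: r_4 = 113518, and one checks f(r_4) ≡ 0 mod 11^5.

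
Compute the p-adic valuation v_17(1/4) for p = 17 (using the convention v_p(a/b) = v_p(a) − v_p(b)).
v_17(1/4) = 0

Factor powers of 17 from the numerator and denominator of the reduced fraction: 1 = 17^0 · 1 and 4 = 17^0 · 4. Apply v_p(a/b) = v_p(a) − v_p(b): v_17(1/4) = 0 − 0 = 0.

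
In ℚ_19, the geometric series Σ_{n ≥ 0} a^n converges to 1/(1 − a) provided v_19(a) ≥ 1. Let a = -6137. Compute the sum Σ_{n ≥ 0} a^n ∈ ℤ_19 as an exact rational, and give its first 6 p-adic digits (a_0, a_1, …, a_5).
Σ a^n = 1/(1 − a) = 1/6138;  first 6 digits = (1, 0, 2, 18, 3, 15)

v_19(a) = 2 ≥ 1, so the series converges in ℤ_19 to 1/(1 − a) = 1/(1 − (-6137)) = 1/6138. Expand this rational in ℤ_19: compute digits iteratively via d_i = x_i mod 19, x_{i+1} = (x_i − d_i)/19. The first 6 digits are (1, 0, 2, 18, 3, 15).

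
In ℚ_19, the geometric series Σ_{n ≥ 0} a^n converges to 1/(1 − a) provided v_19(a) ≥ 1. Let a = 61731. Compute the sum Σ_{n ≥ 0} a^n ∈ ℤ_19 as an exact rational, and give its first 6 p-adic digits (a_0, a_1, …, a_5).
Σ a^n = 1/(1 − a) = -1/61730;  first 6 digits = (1, 0, 0, 9, 0, 0)

v_19(a) = 3 ≥ 1, so the series converges in ℤ_19 to 1/(1 − a) = 1/(1 − 61731) = -1/61730. Expand this rational in ℤ_19: compute digits iteratively via d_i = x_i mod 19, x_{i+1} = (x_i − d_i)/19. The first 6 digits are (1, 0, 0, 9, 0, 0).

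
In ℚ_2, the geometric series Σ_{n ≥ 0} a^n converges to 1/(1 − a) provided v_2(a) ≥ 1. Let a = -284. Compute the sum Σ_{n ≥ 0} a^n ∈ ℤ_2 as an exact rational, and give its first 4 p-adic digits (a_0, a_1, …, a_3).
Σ a^n = 1/(1 − a) = 1/285;  first 4 digits = (1, 0, 1, 0)

v_2(a) = 2 ≥ 1, so the series converges in ℤ_2 to 1/(1 − a) = 1/(1 − (-284)) = 1/285. Expand this rational in ℤ_2: compute digits iteratively via d_i = x_i mod 2, x_{i+1} = (x_i − d_i)/2. The first 4 digits are (1, 0, 1, 0).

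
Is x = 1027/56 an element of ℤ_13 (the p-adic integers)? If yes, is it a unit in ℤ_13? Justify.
x ∈ ℤ_13 but not a unit; v_13(x) = 1 > 0

ℤ_13 = {x ∈ ℚ_13 : v_13(x) ≥ 0} and ℤ_13^× = {x ∈ ℤ_13 : v_13(x) = 0}. Here v_13(1027/56) = v_13(num) − v_13(den) = 1; compare against these criteria.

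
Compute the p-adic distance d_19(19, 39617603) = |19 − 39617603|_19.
d_19(19, 39617603) = 1/2476099

Step 1 — x − y = 19 − 39617603 = -39617584. Step 2 — v_19(-39617584) = 5 (factor: -39617584 = −(19^5 · 16); the sign does not affect v_p). Step 3 — |x − y|_19 = 19^{-5} = 1/2476099.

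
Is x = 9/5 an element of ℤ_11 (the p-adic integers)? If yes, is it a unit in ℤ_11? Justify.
x ∈ ℤ_11^× (unit); v_11(x) = 0

ℤ_11 = {x ∈ ℚ_11 : v_11(x) ≥ 0} and ℤ_11^× = {x ∈ ℤ_11 : v_11(x) = 0}. Here v_11(9/5) = v_11(num) − v_11(den) = 0; compare against these criteria.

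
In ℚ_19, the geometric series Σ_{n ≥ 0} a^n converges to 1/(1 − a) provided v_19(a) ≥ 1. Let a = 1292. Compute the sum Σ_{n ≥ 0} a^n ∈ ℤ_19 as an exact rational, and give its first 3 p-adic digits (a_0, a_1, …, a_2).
Σ a^n = 1/(1 − a) = -1/1291;  first 3 digits = (1, 11, 10)

v_19(a) = 1 ≥ 1, so the series converges in ℤ_19 to 1/(1 − a) = 1/(1 − 1292) = -1/1291. Expand this rational in ℤ_19: compute digits iteratively via d_i = x_i mod 19, x_{i+1} = (x_i − d_i)/19. The first 3 digits are (1, 11, 10).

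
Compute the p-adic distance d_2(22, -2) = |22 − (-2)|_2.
d_2(22, -2) = 1/8

Step 1 — x − y = 22 − (-2) = 24. Step 2 — v_2(24) = 3 (factor: 24 = (2^3 · 3); the sign does not affect v_p). Step 3 — |x − y|_2 = 2^{-3} = 1/8.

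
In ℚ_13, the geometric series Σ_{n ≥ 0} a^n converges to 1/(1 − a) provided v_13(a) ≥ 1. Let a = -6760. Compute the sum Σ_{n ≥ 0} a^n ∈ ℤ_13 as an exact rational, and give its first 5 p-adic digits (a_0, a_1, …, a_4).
Σ a^n = 1/(1 − a) = 1/6761;  first 5 digits = (1, 0, 12, 9, 0)

v_13(a) = 2 ≥ 1, so the series converges in ℤ_13 to 1/(1 − a) = 1/(1 − (-6760)) = 1/6761. Expand this rational in ℤ_13: compute digits iteratively via d_i = x_i mod 13, x_{i+1} = (x_i − d_i)/13. The first 5 digits are (1, 0, 12, 9, 0).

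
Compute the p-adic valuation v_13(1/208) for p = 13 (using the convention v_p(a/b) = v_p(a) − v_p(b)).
v_13(1/208) = -1

Factor powers of 13 from the numerator and denominator of the reduced fraction: 1 = 13^0 · 1 and 208 = 13^1 · 16. Apply v_p(a/b) = v_p(a) − v_p(b): v_13(1/208) = 0 − 1 = -1.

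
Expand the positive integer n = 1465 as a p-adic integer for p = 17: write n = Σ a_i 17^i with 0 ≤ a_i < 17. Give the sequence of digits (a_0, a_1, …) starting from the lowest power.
(a_0, a_1, …) = (3, 1, 5)

Repeated division by 17 gives the digits low-to-high: 1465 = 3 + 1·17^1 + 5·17^2. Digit sequence: (3, 1, 5).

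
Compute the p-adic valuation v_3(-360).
v_3(-360) = 2

v_3(n) is the largest exponent k such that 3^k divides n. Factor out: -360 = -3^2 · 40. (Sign doesn't affect v_p.) So v_3(-360) = 2.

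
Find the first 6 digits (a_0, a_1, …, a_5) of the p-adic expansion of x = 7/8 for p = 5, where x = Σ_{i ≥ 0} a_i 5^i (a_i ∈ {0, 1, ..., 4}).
(a_0, …, a_5) = (4, 0, 3, 0, 3, 0)

v_5(7/8) = 0 (numerator and denominator both coprime to 5), so x ∈ ℤ_5^×. Compute digits iteratively via a_i = x_i mod 5, x_{i+1} = (x_i − a_i)/5, with x_0 = x:
  x_0 = 7/8;  a_0 = 4;  x_1 = (x_0 − 4)/5 = -5/8
  x_1 = -5/8;  a_1 = 0;  x_2 = (x_1 − 0)/5 = -1/8
  x_2 = -1/8;  a_2 = 3;  x_3 = (x_2 − 3)/5 = -5/8
  x_3 = -5/8;  a_3 = 0;  x_4 = (x_3 − 0)/5 = -1/8
  x_4 = -1/8;  a_4 = 3;  x_5 = (x_4 − 3)/5 = -5/8
  x_5 = -5/8;  a_5 = 0;  x_6 = (x_5 − 0)/5 = -1/8
Digits: (4, 0, 3, 0, 3, 0).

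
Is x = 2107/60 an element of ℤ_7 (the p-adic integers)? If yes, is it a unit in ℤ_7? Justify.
x ∈ ℤ_7 but not a unit; v_7(x) = 2 > 0

ℤ_7 = {x ∈ ℚ_7 : v_7(x) ≥ 0} and ℤ_7^× = {x ∈ ℤ_7 : v_7(x) = 0}. Here v_7(2107/60) = v_7(num) − v_7(den) = 2; compare against these criteria.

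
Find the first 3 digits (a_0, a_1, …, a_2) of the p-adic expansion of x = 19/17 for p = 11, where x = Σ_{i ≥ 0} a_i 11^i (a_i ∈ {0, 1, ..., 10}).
(a_0, …, a_2) = (5, 10, 1)

v_11(19/17) = 0 (numerator and denominator both coprime to 11), so x ∈ ℤ_11^×. Compute digits iteratively via a_i = x_i mod 11, x_{i+1} = (x_i − a_i)/11, with x_0 = x:
  x_0 = 19/17;  a_0 = 5;  x_1 = (x_0 − 5)/11 = -6/17
  x_1 = -6/17;  a_1 = 10;  x_2 = (x_1 − 10)/11 = -16/17
  x_2 = -16/17;  a_2 = 1;  x_3 = (x_2 − 1)/11 = -3/17
Digits: (5, 10, 1).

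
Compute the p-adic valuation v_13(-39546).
v_13(-39546) = 3

v_13(n) is the largest exponent k such that 13^k divides n. Factor out: -39546 = -13^3 · 18. (Sign doesn't affect v_p.) So v_13(-39546) = 3.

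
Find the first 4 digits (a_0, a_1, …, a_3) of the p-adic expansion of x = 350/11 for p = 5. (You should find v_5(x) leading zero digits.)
(a_0, …, a_3) = (0, 0, 4, 4)

v_5(350/11) = 2, so a_0 = ... = a_1 = 0. Factor out: x = 5^2 · u with u = 14/11 a unit in ℤ_5. Expand u iteratively via a_{v+i} = u_i mod 5, u_{i+1} = (u_i − a_{v+i})/5:
  u_0 = 14/11;  a_2 = 4;  u_1 = (u_0 − 4)/5 = -6/11
  u_1 = -6/11;  a_3 = 4;  u_2 = (u_1 − 4)/5 = -10/11
Digits: (0, 0, 4, 4).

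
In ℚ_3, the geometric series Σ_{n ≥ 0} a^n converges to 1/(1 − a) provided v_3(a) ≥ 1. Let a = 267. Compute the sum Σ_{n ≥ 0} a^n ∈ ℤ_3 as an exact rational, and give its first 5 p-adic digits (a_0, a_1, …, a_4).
Σ a^n = 1/(1 − a) = -1/266;  first 5 digits = (1, 2, 0, 0, 2)

v_3(a) = 1 ≥ 1, so the series converges in ℤ_3 to 1/(1 − a) = 1/(1 − 267) = -1/266. Expand this rational in ℤ_3: compute digits iteratively via d_i = x_i mod 3, x_{i+1} = (x_i − d_i)/3. The first 5 digits are (1, 2, 0, 0, 2).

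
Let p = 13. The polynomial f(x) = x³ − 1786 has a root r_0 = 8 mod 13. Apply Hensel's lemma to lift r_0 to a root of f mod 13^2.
r_1 = 34 (mod 169)

Hensel: r_{i+1} = r_i − f(r_i)/f′(r_i) mod 13^{i+2}, where f′(x) = 3x². Iterate:
  r_0 = 8 (mod 13)
  r_1 = 34 (mod 169)
Final: r = 34 with f(r) ≡ 0 mod 13^2.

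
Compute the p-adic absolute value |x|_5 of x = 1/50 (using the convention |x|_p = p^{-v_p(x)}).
|1/50|_5 = 25

Step 1 — compute v_5(x) by factoring powers of 5 out of the numerator and denominator: v_5(1/50) = -2. Step 2 — apply |x|_p = p^{-v_p(x)} = 5^{2} = 25.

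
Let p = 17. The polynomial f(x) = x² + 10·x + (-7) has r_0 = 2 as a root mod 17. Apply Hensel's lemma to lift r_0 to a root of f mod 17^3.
r_2 = 2416 (mod 4913)

Hensel: r_{i+1} = r_i − f(r_i)·(f′(r_i))^{-1} mod 17^{i+2}, f′(x) = 2x + 10. Iterate:
  r_0 = 2 (mod 17)
  r_1 = 104 (mod 289)
  r_2 = 2416 (mod 4913)
Final: r = 2416 satisfies f(r) ≡ 0 mod 17^3.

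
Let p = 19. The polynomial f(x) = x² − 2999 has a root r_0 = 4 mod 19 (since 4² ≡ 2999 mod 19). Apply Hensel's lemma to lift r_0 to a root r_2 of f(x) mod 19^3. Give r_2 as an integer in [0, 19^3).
r_2 = 5115 (mod 6859)

Hensel's recurrence: r_{i+1} = r_i − f(r_i)·(f′(r_i))^{-1} mod 19^{i+2}, with f′(x) = 2x. Iterate:
  r_0 = 4 (mod 19)
  r_1 = 61 (mod 361)
  r_2 = 5115 (mod 6859)
Final: r_2 = 5115, and one checks f(r_2) ≡ 0 mod 19^3.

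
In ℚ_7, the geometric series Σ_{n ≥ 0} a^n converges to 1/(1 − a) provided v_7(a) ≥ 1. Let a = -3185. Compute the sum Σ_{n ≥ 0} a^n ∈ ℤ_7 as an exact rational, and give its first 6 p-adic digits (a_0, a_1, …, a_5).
Σ a^n = 1/(1 − a) = 1/3186;  first 6 digits = (1, 0, 5, 4, 2, 1)

v_7(a) = 2 ≥ 1, so the series converges in ℤ_7 to 1/(1 − a) = 1/(1 − (-3185)) = 1/3186. Expand this rational in ℤ_7: compute digits iteratively via d_i = x_i mod 7, x_{i+1} = (x_i − d_i)/7. The first 6 digits are (1, 0, 5, 4, 2, 1).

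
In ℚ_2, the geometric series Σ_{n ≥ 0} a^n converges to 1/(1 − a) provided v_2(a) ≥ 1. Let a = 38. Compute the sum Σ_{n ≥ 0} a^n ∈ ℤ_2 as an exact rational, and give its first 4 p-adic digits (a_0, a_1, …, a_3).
Σ a^n = 1/(1 − a) = -1/37;  first 4 digits = (1, 1, 0, 0)

v_2(a) = 1 ≥ 1, so the series converges in ℤ_2 to 1/(1 − a) = 1/(1 − 38) = -1/37. Expand this rational in ℤ_2: compute digits iteratively via d_i = x_i mod 2, x_{i+1} = (x_i − d_i)/2. The first 4 digits are (1, 1, 0, 0).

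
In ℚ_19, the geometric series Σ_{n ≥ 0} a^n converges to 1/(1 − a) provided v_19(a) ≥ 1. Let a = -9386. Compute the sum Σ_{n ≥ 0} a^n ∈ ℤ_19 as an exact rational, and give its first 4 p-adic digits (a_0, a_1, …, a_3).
Σ a^n = 1/(1 − a) = 1/9387;  first 4 digits = (1, 0, 12, 17)

v_19(a) = 2 ≥ 1, so the series converges in ℤ_19 to 1/(1 − a) = 1/(1 − (-9386)) = 1/9387. Expand this rational in ℤ_19: compute digits iteratively via d_i = x_i mod 19, x_{i+1} = (x_i − d_i)/19. The first 4 digits are (1, 0, 12, 17).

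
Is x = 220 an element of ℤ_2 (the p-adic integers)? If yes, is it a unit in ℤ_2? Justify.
x ∈ ℤ_2 but not a unit; v_2(x) = 2 > 0

ℤ_2 = {x ∈ ℚ_2 : v_2(x) ≥ 0} and ℤ_2^× = {x ∈ ℤ_2 : v_2(x) = 0}. Here v_2(220) = v_2(num) − v_2(den) = 2; compare against these criteria.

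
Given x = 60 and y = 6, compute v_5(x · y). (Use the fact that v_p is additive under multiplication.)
v_5(360) = 1

v_p(x) = 1 (factor: 60 = 5^1 · 12); v_p(y) = 0 (factor: 6 = 5^0 · 6). Additivity: v_p(xy) = v_p(x) + v_p(y) = 1 + 0 = 1. (Direct check: xy = 360 = 5^1 · (72).)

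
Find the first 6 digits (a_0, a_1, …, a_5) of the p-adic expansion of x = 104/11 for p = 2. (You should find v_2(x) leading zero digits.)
(a_0, …, a_5) = (0, 0, 0, 1, 1, 1)

v_2(104/11) = 3, so a_0 = ... = a_2 = 0. Factor out: x = 2^3 · u with u = 13/11 a unit in ℤ_2. Expand u iteratively via a_{v+i} = u_i mod 2, u_{i+1} = (u_i − a_{v+i})/2:
  u_0 = 13/11;  a_3 = 1;  u_1 = (u_0 − 1)/2 = 1/11
  u_1 = 1/11;  a_4 = 1;  u_2 = (u_1 − 1)/2 = -5/11
  u_2 = -5/11;  a_5 = 1;  u_3 = (u_2 − 1)/2 = -8/11
Digits: (0, 0, 0, 1, 1, 1).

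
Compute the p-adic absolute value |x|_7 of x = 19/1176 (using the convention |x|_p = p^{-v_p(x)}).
|19/1176|_7 = 49

Step 1 — compute v_7(x) by factoring powers of 7 out of the numerator and denominator: v_7(19/1176) = -2. Step 2 — apply |x|_p = p^{-v_p(x)} = 7^{2} = 49.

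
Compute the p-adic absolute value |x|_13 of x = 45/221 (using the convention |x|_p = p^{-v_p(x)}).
|45/221|_13 = 13

Step 1 — compute v_13(x) by factoring powers of 13 out of the numerator and denominator: v_13(45/221) = -1. Step 2 — apply |x|_p = p^{-v_p(x)} = 13^{1} = 13.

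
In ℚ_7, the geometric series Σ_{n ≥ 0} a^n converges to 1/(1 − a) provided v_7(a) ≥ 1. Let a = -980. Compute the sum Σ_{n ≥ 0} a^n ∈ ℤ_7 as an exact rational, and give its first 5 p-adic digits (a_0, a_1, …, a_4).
Σ a^n = 1/(1 − a) = 1/981;  first 5 digits = (1, 0, 1, 4, 0)

v_7(a) = 2 ≥ 1, so the series converges in ℤ_7 to 1/(1 − a) = 1/(1 − (-980)) = 1/981. Expand this rational in ℤ_7: compute digits iteratively via d_i = x_i mod 7, x_{i+1} = (x_i − d_i)/7. The first 5 digits are (1, 0, 1, 4, 0).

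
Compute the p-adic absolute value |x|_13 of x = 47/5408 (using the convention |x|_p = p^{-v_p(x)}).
|47/5408|_13 = 169

Step 1 — compute v_13(x) by factoring powers of 13 out of the numerator and denominator: v_13(47/5408) = -2. Step 2 — apply |x|_p = p^{-v_p(x)} = 13^{2} = 169.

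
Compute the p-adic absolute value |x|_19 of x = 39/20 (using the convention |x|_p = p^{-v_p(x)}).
|39/20|_19 = 1

Step 1 — compute v_19(x) by factoring powers of 19 out of the numerator and denominator: v_19(39/20) = 0. Step 2 — apply |x|_p = p^{-v_p(x)} = 19^{0} = 1.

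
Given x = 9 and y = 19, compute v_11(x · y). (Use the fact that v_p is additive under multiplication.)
v_11(171) = 0

v_p(x) = 0 (factor: 9 = 11^0 · 9); v_p(y) = 0 (factor: 19 = 11^0 · 19). Additivity: v_p(xy) = v_p(x) + v_p(y) = 0 + 0 = 0. (Direct check: xy = 171 = 11^0 · (171).)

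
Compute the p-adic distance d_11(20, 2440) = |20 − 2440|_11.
d_11(20, 2440) = 1/121

Step 1 — x − y = 20 − 2440 = -2420. Step 2 — v_11(-2420) = 2 (factor: -2420 = −(11^2 · 20); the sign does not affect v_p). Step 3 — |x − y|_11 = 11^{-2} = 1/121.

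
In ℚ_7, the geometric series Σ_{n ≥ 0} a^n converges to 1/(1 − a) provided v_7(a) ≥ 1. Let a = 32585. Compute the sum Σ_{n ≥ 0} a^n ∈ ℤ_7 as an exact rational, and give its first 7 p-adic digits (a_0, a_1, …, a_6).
Σ a^n = 1/(1 − a) = -1/32584;  first 7 digits = (1, 0, 0, 4, 6, 1, 2)

v_7(a) = 3 ≥ 1, so the series converges in ℤ_7 to 1/(1 − a) = 1/(1 − 32585) = -1/32584. Expand this rational in ℤ_7: compute digits iteratively via d_i = x_i mod 7, x_{i+1} = (x_i − d_i)/7. The first 7 digits are (1, 0, 0, 4, 6, 1, 2).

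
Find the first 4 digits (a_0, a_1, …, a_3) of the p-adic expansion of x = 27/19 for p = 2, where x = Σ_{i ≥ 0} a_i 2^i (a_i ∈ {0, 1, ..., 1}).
(a_0, …, a_3) = (1, 0, 0, 1)

v_2(27/19) = 0 (numerator and denominator both coprime to 2), so x ∈ ℤ_2^×. Compute digits iteratively via a_i = x_i mod 2, x_{i+1} = (x_i − a_i)/2, with x_0 = x:
  x_0 = 27/19;  a_0 = 1;  x_1 = (x_0 − 1)/2 = 4/19
  x_1 = 4/19;  a_1 = 0;  x_2 = (x_1 − 0)/2 = 2/19
  x_2 = 2/19;  a_2 = 0;  x_3 = (x_2 − 0)/2 = 1/19
  x_3 = 1/19;  a_3 = 1;  x_4 = (x_3 − 1)/2 = -9/19
Digits: (1, 0, 0, 1).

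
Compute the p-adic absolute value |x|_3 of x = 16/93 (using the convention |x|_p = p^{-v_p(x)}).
|16/93|_3 = 3

Step 1 — compute v_3(x) by factoring powers of 3 out of the numerator and denominator: v_3(16/93) = -1. Step 2 — apply |x|_p = p^{-v_p(x)} = 3^{1} = 3.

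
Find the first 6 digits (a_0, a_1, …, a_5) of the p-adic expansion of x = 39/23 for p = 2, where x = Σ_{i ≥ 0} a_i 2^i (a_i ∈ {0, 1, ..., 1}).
(a_0, …, a_5) = (1, 0, 0, 0, 1, 1)

v_2(39/23) = 0 (numerator and denominator both coprime to 2), so x ∈ ℤ_2^×. Compute digits iteratively via a_i = x_i mod 2, x_{i+1} = (x_i − a_i)/2, with x_0 = x:
  x_0 = 39/23;  a_0 = 1;  x_1 = (x_0 − 1)/2 = 8/23
  x_1 = 8/23;  a_1 = 0;  x_2 = (x_1 − 0)/2 = 4/23
  x_2 = 4/23;  a_2 = 0;  x_3 = (x_2 − 0)/2 = 2/23
  x_3 = 2/23;  a_3 = 0;  x_4 = (x_3 − 0)/2 = 1/23
  x_4 = 1/23;  a_4 = 1;  x_5 = (x_4 − 1)/2 = -11/23
  x_5 = -11/23;  a_5 = 1;  x_6 = (x_5 − 1)/2 = -17/23
Digits: (1, 0, 0, 0, 1, 1).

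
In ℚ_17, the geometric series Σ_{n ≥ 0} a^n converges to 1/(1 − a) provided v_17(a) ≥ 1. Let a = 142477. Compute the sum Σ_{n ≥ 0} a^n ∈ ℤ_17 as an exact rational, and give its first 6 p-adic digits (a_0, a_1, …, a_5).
Σ a^n = 1/(1 − a) = -1/142476;  first 6 digits = (1, 0, 0, 12, 1, 0)

v_17(a) = 3 ≥ 1, so the series converges in ℤ_17 to 1/(1 − a) = 1/(1 − 142477) = -1/142476. Expand this rational in ℤ_17: compute digits iteratively via d_i = x_i mod 17, x_{i+1} = (x_i − d_i)/17. The first 6 digits are (1, 0, 0, 12, 1, 0).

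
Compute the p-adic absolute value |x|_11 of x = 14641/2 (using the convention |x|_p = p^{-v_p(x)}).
|14641/2|_11 = 1/14641

Step 1 — compute v_11(x) by factoring powers of 11 out of the numerator and denominator: v_11(14641/2) = 4. Step 2 — apply |x|_p = p^{-v_p(x)} = 11^{-4} = 1/14641.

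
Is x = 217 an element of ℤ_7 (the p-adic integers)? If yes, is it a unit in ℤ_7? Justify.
x ∈ ℤ_7 but not a unit; v_7(x) = 1 > 0

ℤ_7 = {x ∈ ℚ_7 : v_7(x) ≥ 0} and ℤ_7^× = {x ∈ ℤ_7 : v_7(x) = 0}. Here v_7(217) = v_7(num) − v_7(den) = 1; compare against these criteria.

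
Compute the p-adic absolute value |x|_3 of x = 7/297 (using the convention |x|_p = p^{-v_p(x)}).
|7/297|_3 = 27

Step 1 — compute v_3(x) by factoring powers of 3 out of the numerator and denominator: v_3(7/297) = -3. Step 2 — apply |x|_p = p^{-v_p(x)} = 3^{3} = 27.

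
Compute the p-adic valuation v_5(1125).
v_5(1125) = 3

v_5(n) is the largest exponent k such that 5^k divides n. Factor out: 1125 = 5^3 · 9. (Sign doesn't affect v_p.) So v_5(1125) = 3.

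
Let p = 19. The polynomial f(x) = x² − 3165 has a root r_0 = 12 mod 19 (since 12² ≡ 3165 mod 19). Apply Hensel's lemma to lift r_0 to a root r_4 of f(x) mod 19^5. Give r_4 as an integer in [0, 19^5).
r_4 = 880301 (mod 2476099)

Hensel's recurrence: r_{i+1} = r_i − f(r_i)·(f′(r_i))^{-1} mod 19^{i+2}, with f′(x) = 2x. Iterate:
  r_0 = 12 (mod 19)
  r_1 = 183 (mod 361)
  r_2 = 2349 (mod 6859)
  r_3 = 98375 (mod 130321)
  r_4 = 880301 (mod 2476099)
Final: r_4 = 880301, and one checks f(r_4) ≡ 0 mod 19^5.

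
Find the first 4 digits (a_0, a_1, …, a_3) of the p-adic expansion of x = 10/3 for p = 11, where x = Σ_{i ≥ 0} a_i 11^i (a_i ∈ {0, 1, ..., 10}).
(a_0, …, a_3) = (7, 7, 3, 7)

v_11(10/3) = 0 (numerator and denominator both coprime to 11), so x ∈ ℤ_11^×. Compute digits iteratively via a_i = x_i mod 11, x_{i+1} = (x_i − a_i)/11, with x_0 = x:
  x_0 = 10/3;  a_0 = 7;  x_1 = (x_0 − 7)/11 = -1/3
  x_1 = -1/3;  a_1 = 7;  x_2 = (x_1 − 7)/11 = -2/3
  x_2 = -2/3;  a_2 = 3;  x_3 = (x_2 − 3)/11 = -1/3
  x_3 = -1/3;  a_3 = 7;  x_4 = (x_3 − 7)/11 = -2/3
Digits: (7, 7, 3, 7).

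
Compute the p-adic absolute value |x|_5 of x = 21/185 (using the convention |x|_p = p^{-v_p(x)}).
|21/185|_5 = 5

Step 1 — compute v_5(x) by factoring powers of 5 out of the numerator and denominator: v_5(21/185) = -1. Step 2 — apply |x|_p = p^{-v_p(x)} = 5^{1} = 5.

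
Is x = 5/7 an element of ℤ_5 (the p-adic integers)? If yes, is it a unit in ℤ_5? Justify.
x ∈ ℤ_5 but not a unit; v_5(x) = 1 > 0

ℤ_5 = {x ∈ ℚ_5 : v_5(x) ≥ 0} and ℤ_5^× = {x ∈ ℤ_5 : v_5(x) = 0}. Here v_5(5/7) = v_5(num) − v_5(den) = 1; compare against these criteria.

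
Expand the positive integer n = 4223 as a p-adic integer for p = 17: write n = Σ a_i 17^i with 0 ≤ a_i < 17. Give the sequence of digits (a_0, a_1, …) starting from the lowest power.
(a_0, a_1, …) = (7, 10, 14)

Repeated division by 17 gives the digits low-to-high: 4223 = 7 + 10·17^1 + 14·17^2. Digit sequence: (7, 10, 14).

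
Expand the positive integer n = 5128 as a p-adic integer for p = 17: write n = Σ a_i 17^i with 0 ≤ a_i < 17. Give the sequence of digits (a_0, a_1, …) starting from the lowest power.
(a_0, a_1, …) = (11, 12, 0, 1)

Repeated division by 17 gives the digits low-to-high: 5128 = 11 + 12·17^1 + 1·17^3. Digit sequence: (11, 12, 0, 1).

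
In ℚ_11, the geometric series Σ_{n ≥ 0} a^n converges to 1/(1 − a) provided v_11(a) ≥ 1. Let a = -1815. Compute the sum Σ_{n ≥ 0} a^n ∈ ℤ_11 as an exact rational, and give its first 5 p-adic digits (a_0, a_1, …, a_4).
Σ a^n = 1/(1 − a) = 1/1816;  first 5 digits = (1, 0, 7, 9, 4)

v_11(a) = 2 ≥ 1, so the series converges in ℤ_11 to 1/(1 − a) = 1/(1 − (-1815)) = 1/1816. Expand this rational in ℤ_11: compute digits iteratively via d_i = x_i mod 11, x_{i+1} = (x_i − d_i)/11. The first 5 digits are (1, 0, 7, 9, 4).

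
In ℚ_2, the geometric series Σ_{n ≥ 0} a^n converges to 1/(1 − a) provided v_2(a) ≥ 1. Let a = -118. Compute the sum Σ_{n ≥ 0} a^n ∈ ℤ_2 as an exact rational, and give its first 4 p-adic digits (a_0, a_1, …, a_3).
Σ a^n = 1/(1 − a) = 1/119;  first 4 digits = (1, 1, 1, 0)

v_2(a) = 1 ≥ 1, so the series converges in ℤ_2 to 1/(1 − a) = 1/(1 − (-118)) = 1/119. Expand this rational in ℤ_2: compute digits iteratively via d_i = x_i mod 2, x_{i+1} = (x_i − d_i)/2. The first 4 digits are (1, 1, 1, 0).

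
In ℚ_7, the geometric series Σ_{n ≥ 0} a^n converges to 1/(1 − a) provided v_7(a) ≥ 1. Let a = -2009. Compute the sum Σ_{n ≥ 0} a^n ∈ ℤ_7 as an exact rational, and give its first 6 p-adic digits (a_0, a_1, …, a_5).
Σ a^n = 1/(1 − a) = 1/2010;  first 6 digits = (1, 0, 1, 1, 0, 2)

v_7(a) = 2 ≥ 1, so the series converges in ℤ_7 to 1/(1 − a) = 1/(1 − (-2009)) = 1/2010. Expand this rational in ℤ_7: compute digits iteratively via d_i = x_i mod 7, x_{i+1} = (x_i − d_i)/7. The first 6 digits are (1, 0, 1, 1, 0, 2).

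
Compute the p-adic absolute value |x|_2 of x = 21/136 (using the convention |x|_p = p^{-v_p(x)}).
|21/136|_2 = 8

Step 1 — compute v_2(x) by factoring powers of 2 out of the numerator and denominator: v_2(21/136) = -3. Step 2 — apply |x|_p = p^{-v_p(x)} = 2^{3} = 8.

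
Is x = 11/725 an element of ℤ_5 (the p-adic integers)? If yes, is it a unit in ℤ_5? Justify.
x ∉ ℤ_5 (v_5(x) = -2 < 0)

ℤ_5 = {x ∈ ℚ_5 : v_5(x) ≥ 0} and ℤ_5^× = {x ∈ ℤ_5 : v_5(x) = 0}. Here v_5(11/725) = v_5(num) − v_5(den) = -2; compare against these criteria.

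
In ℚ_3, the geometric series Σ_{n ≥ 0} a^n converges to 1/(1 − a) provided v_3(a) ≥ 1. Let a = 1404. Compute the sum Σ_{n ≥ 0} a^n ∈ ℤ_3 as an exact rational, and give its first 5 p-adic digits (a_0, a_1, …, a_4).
Σ a^n = 1/(1 − a) = -1/1403;  first 5 digits = (1, 0, 0, 1, 2)

v_3(a) = 3 ≥ 1, so the series converges in ℤ_3 to 1/(1 − a) = 1/(1 − 1404) = -1/1403. Expand this rational in ℤ_3: compute digits iteratively via d_i = x_i mod 3, x_{i+1} = (x_i − d_i)/3. The first 5 digits are (1, 0, 0, 1, 2).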